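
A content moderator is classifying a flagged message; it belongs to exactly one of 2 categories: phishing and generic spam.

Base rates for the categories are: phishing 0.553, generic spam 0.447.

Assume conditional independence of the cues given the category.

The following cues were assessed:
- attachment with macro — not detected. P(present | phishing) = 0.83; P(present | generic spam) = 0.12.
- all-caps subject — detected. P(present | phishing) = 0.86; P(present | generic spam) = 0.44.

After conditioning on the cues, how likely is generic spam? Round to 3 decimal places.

For each hypothesis, the unnormalized posterior weight is prior × product of the cue likelihoods (using 1 − P(present | H) for each absent cue):
  phishing: 0.553 × (1 − 0.83) × 0.86 = 0.080849
  generic spam: 0.447 × (1 − 0.12) × 0.44 = 0.17308
The unnormalized weights sum to 0.25393.
P(generic spam | evidence) = 0.17308 / 0.25393 ≈ 0.682.

0.682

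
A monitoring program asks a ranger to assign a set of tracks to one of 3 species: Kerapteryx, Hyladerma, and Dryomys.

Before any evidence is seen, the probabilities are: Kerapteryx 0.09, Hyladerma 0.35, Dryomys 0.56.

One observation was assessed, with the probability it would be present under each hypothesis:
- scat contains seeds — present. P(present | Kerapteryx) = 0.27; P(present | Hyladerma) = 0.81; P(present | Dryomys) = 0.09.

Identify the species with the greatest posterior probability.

Hyladerma

Multiply each prior by the likelihood of the observation:
  Kerapteryx: 0.09 × 0.27 = 0.0243
  Hyladerma: 0.35 × 0.81 = 0.2835
  Dryomys: 0.56 × 0.09 = 0.0504
Normalizing constant Z = 0.0243 + 0.2835 + 0.0504 = 0.3582.
P(Kerapteryx | evidence) ≈ 0.0243 / 0.3582 ≈ 0.068
P(Hyladerma | evidence) ≈ 0.2835 / 0.3582 ≈ 0.791
P(Dryomys | evidence) ≈ 0.0504 / 0.3582 ≈ 0.141
The largest is 0.791, so Hyladerma is most probable.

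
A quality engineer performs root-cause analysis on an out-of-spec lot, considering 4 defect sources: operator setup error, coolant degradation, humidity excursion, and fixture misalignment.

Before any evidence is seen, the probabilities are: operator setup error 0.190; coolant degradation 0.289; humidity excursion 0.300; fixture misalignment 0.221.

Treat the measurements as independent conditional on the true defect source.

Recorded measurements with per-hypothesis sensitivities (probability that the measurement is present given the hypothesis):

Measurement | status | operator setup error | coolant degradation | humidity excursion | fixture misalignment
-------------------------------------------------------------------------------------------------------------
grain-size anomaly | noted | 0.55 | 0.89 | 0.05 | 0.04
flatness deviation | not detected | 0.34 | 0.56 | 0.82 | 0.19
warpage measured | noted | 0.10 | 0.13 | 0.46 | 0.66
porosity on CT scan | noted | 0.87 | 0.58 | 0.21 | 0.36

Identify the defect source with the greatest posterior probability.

Multiply each prior by the joint likelihood of the measurement pattern (using 1 − P(present | H) for each absent measurement):
  operator setup error: 0.190 × 0.55 × (1 − 0.34) × 0.10 × 0.87 = 0.0060004
  coolant degradation: 0.289 × 0.89 × (1 − 0.56) × 0.13 × 0.58 = 0.0085332
  humidity excursion: 0.300 × 0.05 × (1 − 0.82) × 0.46 × 0.21 = 0.00026082
  fixture misalignment: 0.221 × 0.04 × (1 − 0.19) × 0.66 × 0.36 = 0.0017013
The unnormalized weights sum to 0.016496.
P(operator setup error | evidence) ≈ 0.0060004 / 0.016496 ≈ 0.364
P(coolant degradation | evidence) ≈ 0.0085332 / 0.016496 ≈ 0.517
P(humidity excursion | evidence) ≈ 0.00026082 / 0.016496 ≈ 0.016
P(fixture misalignment | evidence) ≈ 0.0017013 / 0.016496 ≈ 0.103
The largest is 0.517, so coolant degradation is most probable.

coolant degradation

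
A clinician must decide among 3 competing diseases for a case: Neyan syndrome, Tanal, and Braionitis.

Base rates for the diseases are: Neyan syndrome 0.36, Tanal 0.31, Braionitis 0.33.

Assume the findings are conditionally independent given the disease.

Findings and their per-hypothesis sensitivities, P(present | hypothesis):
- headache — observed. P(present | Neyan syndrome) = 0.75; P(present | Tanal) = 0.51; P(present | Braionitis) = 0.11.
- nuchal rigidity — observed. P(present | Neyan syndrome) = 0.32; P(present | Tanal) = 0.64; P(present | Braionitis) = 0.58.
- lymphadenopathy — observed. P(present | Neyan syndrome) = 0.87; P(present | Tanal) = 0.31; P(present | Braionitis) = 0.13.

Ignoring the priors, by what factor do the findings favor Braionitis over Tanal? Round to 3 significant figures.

Joint likelihood of the evidence pattern under each hypothesis:
  Braionitis: 0.11 × 0.58 × 0.13 = 0.008294
  Tanal: 0.51 × 0.64 × 0.31 = 0.10118
Bayes factor = 0.008294 / 0.10118 ≈ 0.0820

0.0820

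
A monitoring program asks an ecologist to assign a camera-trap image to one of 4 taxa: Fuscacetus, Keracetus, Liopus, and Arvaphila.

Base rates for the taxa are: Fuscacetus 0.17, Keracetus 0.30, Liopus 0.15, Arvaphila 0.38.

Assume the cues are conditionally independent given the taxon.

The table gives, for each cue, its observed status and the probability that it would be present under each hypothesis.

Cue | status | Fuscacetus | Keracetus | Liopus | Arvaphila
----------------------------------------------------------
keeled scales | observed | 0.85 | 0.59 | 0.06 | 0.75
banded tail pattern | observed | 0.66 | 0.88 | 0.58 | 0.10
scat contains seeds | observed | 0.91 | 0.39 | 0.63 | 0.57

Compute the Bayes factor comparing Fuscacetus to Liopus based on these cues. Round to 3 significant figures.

23.3

Joint likelihood of the cue pattern under each hypothesis:
  Fuscacetus: 0.85 × 0.66 × 0.91 = 0.51051
  Liopus: 0.06 × 0.58 × 0.63 = 0.021924
Bayes factor = 0.51051 / 0.021924 ≈ 23.3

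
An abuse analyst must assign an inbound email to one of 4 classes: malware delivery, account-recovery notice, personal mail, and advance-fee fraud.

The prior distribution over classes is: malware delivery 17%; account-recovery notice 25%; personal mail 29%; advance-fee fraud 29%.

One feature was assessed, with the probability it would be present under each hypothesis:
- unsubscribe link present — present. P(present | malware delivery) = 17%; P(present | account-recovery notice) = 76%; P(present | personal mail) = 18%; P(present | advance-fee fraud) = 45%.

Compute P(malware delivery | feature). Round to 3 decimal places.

By Bayes' rule, the unnormalized weight for each hypothesis is prior × likelihood:
  malware delivery: 0.17 × 0.17 = 0.0289
  account-recovery notice: 0.25 × 0.76 = 0.19
  personal mail: 0.29 × 0.18 = 0.0522
  advance-fee fraud: 0.29 × 0.45 = 0.1305
Marginal likelihood of the evidence = 0.4016.
P(malware delivery | evidence) = 0.0289 / 0.4016 ≈ 0.072.

0.072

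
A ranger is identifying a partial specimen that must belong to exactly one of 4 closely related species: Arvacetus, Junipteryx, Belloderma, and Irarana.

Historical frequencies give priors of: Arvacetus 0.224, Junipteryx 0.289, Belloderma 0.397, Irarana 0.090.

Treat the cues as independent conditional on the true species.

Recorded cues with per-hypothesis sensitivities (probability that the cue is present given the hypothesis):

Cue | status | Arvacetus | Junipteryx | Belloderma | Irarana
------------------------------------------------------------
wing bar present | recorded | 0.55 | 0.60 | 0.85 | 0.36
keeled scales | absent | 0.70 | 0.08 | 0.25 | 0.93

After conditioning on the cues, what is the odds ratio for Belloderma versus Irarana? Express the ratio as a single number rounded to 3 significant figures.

112

Unnormalized posterior weight (prior times the cue likelihoods) for each of the two hypotheses (using 1 − P(present | H) for each absent cue):
  Belloderma: 0.397 × 0.85 × (1 − 0.25) = 0.25309
  Irarana: 0.090 × 0.36 × (1 − 0.93) = 0.002268
Posterior odds = 0.25309 / 0.002268 ≈ 112.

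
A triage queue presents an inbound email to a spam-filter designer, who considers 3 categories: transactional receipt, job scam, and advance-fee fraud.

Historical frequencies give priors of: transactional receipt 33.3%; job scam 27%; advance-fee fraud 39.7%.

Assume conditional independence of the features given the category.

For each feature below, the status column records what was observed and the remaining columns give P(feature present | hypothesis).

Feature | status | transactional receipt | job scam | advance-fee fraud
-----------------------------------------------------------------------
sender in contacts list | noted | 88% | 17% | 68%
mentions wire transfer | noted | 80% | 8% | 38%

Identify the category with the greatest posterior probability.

transactional receipt

By Bayes' rule with conditional independence, the unnormalized weight for each hypothesis is prior × ∏ likelihoods:
  transactional receipt: 0.333 × 0.88 × 0.80 = 0.23443
  job scam: 0.270 × 0.17 × 0.08 = 0.003672
  advance-fee fraud: 0.397 × 0.68 × 0.38 = 0.10258
Normalizing constant Z = 0.23443 + 0.003672 + 0.10258 = 0.34069.
P(transactional receipt | evidence) ≈ 0.23443 / 0.34069 ≈ 0.688
P(job scam | evidence) ≈ 0.003672 / 0.34069 ≈ 0.011
P(advance-fee fraud | evidence) ≈ 0.10258 / 0.34069 ≈ 0.301
The largest is 0.688, so transactional receipt is most probable.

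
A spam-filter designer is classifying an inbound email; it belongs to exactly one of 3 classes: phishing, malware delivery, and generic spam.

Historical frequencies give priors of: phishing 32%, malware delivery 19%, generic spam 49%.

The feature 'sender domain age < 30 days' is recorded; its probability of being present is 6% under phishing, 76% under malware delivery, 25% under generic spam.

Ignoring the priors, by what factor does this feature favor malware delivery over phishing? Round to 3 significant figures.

12.7

Likelihood of this feature under each hypothesis:
  malware delivery: 0.76
  phishing: 0.06
Bayes factor = 0.76 / 0.06 ≈ 12.7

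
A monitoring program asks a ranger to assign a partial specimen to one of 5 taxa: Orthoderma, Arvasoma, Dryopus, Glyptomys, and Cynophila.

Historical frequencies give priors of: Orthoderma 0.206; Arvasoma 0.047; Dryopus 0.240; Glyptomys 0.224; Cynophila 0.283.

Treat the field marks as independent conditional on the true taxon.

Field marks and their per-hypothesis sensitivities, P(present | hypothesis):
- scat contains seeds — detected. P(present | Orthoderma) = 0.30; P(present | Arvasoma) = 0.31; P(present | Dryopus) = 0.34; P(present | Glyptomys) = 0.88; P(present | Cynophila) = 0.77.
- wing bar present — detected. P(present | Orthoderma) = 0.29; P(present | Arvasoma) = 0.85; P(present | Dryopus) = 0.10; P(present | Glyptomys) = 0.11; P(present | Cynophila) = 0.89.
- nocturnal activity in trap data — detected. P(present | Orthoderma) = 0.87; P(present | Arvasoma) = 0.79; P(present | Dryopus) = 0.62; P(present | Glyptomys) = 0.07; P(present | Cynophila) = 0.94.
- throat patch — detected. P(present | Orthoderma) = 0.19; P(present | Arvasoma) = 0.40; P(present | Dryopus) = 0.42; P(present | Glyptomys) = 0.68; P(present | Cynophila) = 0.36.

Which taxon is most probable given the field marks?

Multiply each prior by the joint likelihood of the field mark pattern:
  Orthoderma: 0.206 × 0.30 × 0.29 × 0.87 × 0.19 = 0.0029625
  Arvasoma: 0.047 × 0.31 × 0.85 × 0.79 × 0.40 = 0.0039135
  Dryopus: 0.240 × 0.34 × 0.10 × 0.62 × 0.42 = 0.0021249
  Glyptomys: 0.224 × 0.88 × 0.11 × 0.07 × 0.68 = 0.0010321
  Cynophila: 0.283 × 0.77 × 0.89 × 0.94 × 0.36 = 0.065629
Normalizing constant Z = 0.0029625 + 0.0039135 + 0.0021249 + 0.0010321 + 0.065629 = 0.075662.
P(Orthoderma | evidence) ≈ 0.0029625 / 0.075662 ≈ 0.039
P(Arvasoma | evidence) ≈ 0.0039135 / 0.075662 ≈ 0.052
P(Dryopus | evidence) ≈ 0.0021249 / 0.075662 ≈ 0.028
P(Glyptomys | evidence) ≈ 0.0010321 / 0.075662 ≈ 0.014
P(Cynophila | evidence) ≈ 0.065629 / 0.075662 ≈ 0.867
The largest is 0.867, so Cynophila is most probable.

Cynophila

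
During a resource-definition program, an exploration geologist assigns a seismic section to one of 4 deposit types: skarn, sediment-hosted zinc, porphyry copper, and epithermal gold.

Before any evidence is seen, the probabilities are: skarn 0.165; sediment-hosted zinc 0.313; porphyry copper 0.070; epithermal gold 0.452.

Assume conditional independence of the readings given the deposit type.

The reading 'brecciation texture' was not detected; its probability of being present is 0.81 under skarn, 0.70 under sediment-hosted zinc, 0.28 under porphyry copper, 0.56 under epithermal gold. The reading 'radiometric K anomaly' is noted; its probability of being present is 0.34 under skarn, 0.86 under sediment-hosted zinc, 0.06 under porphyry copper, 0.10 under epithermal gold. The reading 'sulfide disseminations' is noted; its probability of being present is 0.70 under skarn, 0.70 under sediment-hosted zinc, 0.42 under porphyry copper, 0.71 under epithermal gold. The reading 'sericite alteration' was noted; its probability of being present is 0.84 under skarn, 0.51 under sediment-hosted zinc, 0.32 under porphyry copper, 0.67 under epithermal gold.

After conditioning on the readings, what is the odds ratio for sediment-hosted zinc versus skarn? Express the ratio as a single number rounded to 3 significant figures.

The normalizing constant cancels in an odds ratio, so compute prior × likelihood for the two hypotheses only (using 1 − P(present | H) for each absent reading):
  sediment-hosted zinc: 0.313 × (1 − 0.70) × 0.86 × 0.70 × 0.51 = 0.028829
  skarn: 0.165 × (1 − 0.81) × 0.34 × 0.70 × 0.84 = 0.0062675
Odds(sediment-hosted zinc : skarn) = 0.028829 / 0.0062675 ≈ 4.60.

4.60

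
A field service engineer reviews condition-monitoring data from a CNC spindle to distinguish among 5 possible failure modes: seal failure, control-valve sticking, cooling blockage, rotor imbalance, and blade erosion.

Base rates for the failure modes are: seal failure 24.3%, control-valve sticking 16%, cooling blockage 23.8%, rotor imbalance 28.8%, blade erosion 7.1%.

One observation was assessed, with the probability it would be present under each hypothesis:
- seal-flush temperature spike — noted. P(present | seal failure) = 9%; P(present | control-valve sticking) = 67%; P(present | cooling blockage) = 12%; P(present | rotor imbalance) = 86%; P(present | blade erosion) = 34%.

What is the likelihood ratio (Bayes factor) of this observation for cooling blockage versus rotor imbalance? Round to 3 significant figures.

0.140

Likelihood of this observation under each hypothesis:
  cooling blockage: 0.12
  rotor imbalance: 0.86
Bayes factor = 0.12 / 0.86 ≈ 0.140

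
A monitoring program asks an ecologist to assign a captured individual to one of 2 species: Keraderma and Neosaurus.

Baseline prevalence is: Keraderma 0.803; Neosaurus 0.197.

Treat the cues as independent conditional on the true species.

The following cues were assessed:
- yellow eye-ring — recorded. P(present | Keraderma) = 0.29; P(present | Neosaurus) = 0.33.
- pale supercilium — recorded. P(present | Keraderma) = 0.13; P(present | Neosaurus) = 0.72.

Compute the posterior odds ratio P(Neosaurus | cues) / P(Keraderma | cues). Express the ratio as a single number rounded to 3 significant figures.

1.55

Unnormalized posterior weight (prior times the cue likelihoods) for each of the two hypotheses:
  Neosaurus: 0.197 × 0.33 × 0.72 = 0.046807
  Keraderma: 0.803 × 0.29 × 0.13 = 0.030273
Posterior odds = 0.046807 / 0.030273 ≈ 1.55.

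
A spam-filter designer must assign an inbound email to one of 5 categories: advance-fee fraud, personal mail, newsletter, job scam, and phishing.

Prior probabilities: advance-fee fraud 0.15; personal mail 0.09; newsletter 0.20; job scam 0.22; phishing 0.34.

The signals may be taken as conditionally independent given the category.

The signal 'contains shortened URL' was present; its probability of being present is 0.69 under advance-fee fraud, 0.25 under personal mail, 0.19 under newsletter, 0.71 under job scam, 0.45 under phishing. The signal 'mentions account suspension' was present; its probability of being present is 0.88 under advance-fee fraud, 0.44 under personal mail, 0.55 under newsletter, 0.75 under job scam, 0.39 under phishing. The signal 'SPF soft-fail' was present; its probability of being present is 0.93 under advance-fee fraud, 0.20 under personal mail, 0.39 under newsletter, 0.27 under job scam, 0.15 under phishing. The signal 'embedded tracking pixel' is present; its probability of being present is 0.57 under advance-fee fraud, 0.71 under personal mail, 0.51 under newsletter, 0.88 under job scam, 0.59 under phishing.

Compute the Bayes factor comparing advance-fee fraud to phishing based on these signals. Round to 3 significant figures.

Joint likelihood of the signal pattern under each hypothesis:
  advance-fee fraud: 0.69 × 0.88 × 0.93 × 0.57 = 0.32188
  phishing: 0.45 × 0.39 × 0.15 × 0.59 = 0.015532
Bayes factor = 0.32188 / 0.015532 ≈ 20.7

20.7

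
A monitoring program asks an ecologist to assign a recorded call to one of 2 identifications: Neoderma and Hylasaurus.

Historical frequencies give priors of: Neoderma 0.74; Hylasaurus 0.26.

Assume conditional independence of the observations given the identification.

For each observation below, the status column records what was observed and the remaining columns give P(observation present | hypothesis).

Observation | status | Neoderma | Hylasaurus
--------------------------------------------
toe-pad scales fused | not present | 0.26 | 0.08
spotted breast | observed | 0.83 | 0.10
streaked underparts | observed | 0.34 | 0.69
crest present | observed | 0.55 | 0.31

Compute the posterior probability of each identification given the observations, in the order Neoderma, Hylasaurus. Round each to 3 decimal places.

For each hypothesis, the unnormalized posterior weight is prior × product of the observation likelihoods (using 1 − P(present | H) for each absent observation):
  Neoderma: 0.74 × (1 − 0.26) × 0.83 × 0.34 × 0.55 = 0.084993
  Hylasaurus: 0.26 × (1 − 0.08) × 0.10 × 0.69 × 0.31 = 0.0051165
Marginal likelihood of the evidence = 0.090109.
P(Neoderma | evidence) = 0.084993 / 0.090109 ≈ 0.943
P(Hylasaurus | evidence) = 0.0051165 / 0.090109 ≈ 0.057

0.943, 0.057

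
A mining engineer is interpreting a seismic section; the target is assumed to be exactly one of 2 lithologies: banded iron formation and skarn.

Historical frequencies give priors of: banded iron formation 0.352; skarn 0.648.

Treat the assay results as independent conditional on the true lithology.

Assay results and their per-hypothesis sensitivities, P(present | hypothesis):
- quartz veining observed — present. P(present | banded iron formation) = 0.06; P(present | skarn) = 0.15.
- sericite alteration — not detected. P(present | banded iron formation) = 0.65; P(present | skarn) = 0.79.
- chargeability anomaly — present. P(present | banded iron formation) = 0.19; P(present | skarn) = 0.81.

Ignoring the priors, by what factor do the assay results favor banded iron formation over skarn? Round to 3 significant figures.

Take the product of per-assay result likelihoods under each hypothesis (using 1 − P(present | H) for each absent assay result), then divide.
  banded iron formation: 0.06 × (1 − 0.65) × 0.19 = 0.00399
  skarn: 0.15 × (1 − 0.79) × 0.81 = 0.025515
Bayes factor = 0.00399 / 0.025515 ≈ 0.156

0.156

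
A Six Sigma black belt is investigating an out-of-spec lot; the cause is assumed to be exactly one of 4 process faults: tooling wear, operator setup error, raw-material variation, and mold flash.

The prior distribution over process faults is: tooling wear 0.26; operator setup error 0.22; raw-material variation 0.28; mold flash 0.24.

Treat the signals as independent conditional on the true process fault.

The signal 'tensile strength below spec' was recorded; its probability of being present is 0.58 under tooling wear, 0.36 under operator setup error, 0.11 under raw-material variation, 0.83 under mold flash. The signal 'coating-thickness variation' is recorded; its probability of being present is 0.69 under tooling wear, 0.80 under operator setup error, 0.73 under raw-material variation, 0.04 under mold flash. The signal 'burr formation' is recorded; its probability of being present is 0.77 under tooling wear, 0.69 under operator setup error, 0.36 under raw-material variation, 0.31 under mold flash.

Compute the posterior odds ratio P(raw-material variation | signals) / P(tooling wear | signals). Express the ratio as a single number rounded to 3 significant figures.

0.101

Posterior odds equal prior odds times the likelihood ratio; only the two competing hypotheses matter.
  raw-material variation: 0.28 × 0.11 × 0.73 × 0.36 = 0.0080942
  tooling wear: 0.26 × 0.58 × 0.69 × 0.77 = 0.08012
Posterior odds = 0.0080942 / 0.08012 ≈ 0.101.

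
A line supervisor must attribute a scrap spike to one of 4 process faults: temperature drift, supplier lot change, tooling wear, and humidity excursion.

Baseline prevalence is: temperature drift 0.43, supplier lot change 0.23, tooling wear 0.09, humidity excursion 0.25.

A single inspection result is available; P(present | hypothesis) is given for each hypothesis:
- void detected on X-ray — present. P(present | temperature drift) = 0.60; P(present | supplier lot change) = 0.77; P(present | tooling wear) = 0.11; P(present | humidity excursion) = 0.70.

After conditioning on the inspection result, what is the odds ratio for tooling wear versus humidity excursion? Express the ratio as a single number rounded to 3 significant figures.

0.0566

Posterior odds equal prior odds times the likelihood ratio; only the two competing hypotheses matter.
  tooling wear: 0.09 × 0.11 = 0.0099
  humidity excursion: 0.25 × 0.70 = 0.175
Odds(tooling wear : humidity excursion) = 0.0099 / 0.175 ≈ 0.0566.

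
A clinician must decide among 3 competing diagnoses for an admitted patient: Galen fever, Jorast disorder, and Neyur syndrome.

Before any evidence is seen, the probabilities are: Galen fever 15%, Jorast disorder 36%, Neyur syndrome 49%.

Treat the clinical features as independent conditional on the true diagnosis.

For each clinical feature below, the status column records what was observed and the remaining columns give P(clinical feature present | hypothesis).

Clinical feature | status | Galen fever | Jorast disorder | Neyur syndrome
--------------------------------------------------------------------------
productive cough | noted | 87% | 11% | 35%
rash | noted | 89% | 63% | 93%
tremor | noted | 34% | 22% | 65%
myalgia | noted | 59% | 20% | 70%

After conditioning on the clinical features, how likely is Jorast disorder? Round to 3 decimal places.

For each hypothesis, the unnormalized posterior weight is prior × product of the clinical feature likelihoods:
  Galen fever: 0.15 × 0.87 × 0.89 × 0.34 × 0.59 = 0.023299
  Jorast disorder: 0.36 × 0.11 × 0.63 × 0.22 × 0.20 = 0.0010977
  Neyur syndrome: 0.49 × 0.35 × 0.93 × 0.65 × 0.70 = 0.07257
Marginal likelihood of the evidence = 0.096967.
P(Jorast disorder | evidence) = 0.0010977 / 0.096967 ≈ 0.011.

0.011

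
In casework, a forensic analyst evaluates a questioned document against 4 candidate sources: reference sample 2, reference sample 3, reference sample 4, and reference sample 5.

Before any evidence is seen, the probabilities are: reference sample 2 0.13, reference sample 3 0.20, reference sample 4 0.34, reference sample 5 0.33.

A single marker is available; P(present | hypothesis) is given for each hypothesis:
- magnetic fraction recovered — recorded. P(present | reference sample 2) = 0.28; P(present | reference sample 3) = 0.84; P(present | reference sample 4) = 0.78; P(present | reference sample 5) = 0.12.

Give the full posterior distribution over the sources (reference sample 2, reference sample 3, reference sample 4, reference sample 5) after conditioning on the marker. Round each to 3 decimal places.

0.071, 0.330, 0.521, 0.078

Multiply each prior by the likelihood of the marker:
  reference sample 2: 0.13 × 0.28 = 0.0364
  reference sample 3: 0.20 × 0.84 = 0.168
  reference sample 4: 0.34 × 0.78 = 0.2652
  reference sample 5: 0.33 × 0.12 = 0.0396
Marginal likelihood of the evidence = 0.5092.
P(reference sample 2 | evidence) = 0.0364 / 0.5092 ≈ 0.071
P(reference sample 3 | evidence) = 0.168 / 0.5092 ≈ 0.330
P(reference sample 4 | evidence) = 0.2652 / 0.5092 ≈ 0.521
P(reference sample 5 | evidence) = 0.0396 / 0.5092 ≈ 0.078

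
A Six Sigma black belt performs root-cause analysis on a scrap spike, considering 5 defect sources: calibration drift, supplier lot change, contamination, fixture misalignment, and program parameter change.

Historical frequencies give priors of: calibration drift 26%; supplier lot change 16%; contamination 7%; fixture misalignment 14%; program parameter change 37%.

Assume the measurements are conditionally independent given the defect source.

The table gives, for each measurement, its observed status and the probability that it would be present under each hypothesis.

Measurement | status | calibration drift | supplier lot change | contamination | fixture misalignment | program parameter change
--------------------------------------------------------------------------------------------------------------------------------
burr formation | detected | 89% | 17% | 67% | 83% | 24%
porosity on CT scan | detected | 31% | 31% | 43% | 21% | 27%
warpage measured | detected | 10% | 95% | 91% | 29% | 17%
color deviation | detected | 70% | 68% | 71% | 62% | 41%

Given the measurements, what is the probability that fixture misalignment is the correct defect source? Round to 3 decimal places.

0.148

For each hypothesis, the unnormalized posterior weight is prior × product of the measurement likelihoods:
  calibration drift: 0.26 × 0.89 × 0.31 × 0.10 × 0.70 = 0.0050214
  supplier lot change: 0.16 × 0.17 × 0.31 × 0.95 × 0.68 = 0.0054471
  contamination: 0.07 × 0.67 × 0.43 × 0.91 × 0.71 = 0.01303
  fixture misalignment: 0.14 × 0.83 × 0.21 × 0.29 × 0.62 = 0.0043875
  program parameter change: 0.37 × 0.24 × 0.27 × 0.17 × 0.41 = 0.0016711
The unnormalized weights sum to 0.029557.
P(fixture misalignment | evidence) = 0.0043875 / 0.029557 ≈ 0.148.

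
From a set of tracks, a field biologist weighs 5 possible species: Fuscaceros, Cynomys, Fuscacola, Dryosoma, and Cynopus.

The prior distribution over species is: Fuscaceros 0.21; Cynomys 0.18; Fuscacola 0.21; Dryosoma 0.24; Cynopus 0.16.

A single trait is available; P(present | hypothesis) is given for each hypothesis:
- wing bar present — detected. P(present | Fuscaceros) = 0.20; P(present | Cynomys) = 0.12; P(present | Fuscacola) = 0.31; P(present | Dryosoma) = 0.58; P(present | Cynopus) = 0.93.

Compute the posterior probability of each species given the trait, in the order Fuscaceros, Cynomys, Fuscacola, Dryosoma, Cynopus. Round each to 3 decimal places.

0.101, 0.052, 0.156, 0.334, 0.357

By Bayes' rule, the unnormalized weight for each hypothesis is prior × likelihood:
  Fuscaceros: 0.21 × 0.20 = 0.042
  Cynomys: 0.18 × 0.12 = 0.0216
  Fuscacola: 0.21 × 0.31 = 0.0651
  Dryosoma: 0.24 × 0.58 = 0.1392
  Cynopus: 0.16 × 0.93 = 0.1488
Marginal likelihood of the evidence = 0.4167.
P(Fuscaceros | evidence) = 0.042 / 0.4167 ≈ 0.101
P(Cynomys | evidence) = 0.0216 / 0.4167 ≈ 0.052
P(Fuscacola | evidence) = 0.0651 / 0.4167 ≈ 0.156
P(Dryosoma | evidence) = 0.1392 / 0.4167 ≈ 0.334
P(Cynopus | evidence) = 0.1488 / 0.4167 ≈ 0.357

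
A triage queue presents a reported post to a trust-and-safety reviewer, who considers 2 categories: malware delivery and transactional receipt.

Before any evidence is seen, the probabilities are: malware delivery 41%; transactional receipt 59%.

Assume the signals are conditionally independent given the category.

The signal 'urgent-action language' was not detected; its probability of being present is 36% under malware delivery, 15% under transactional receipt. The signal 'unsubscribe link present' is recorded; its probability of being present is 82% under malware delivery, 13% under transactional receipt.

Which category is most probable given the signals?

Multiply each prior by the joint likelihood of the signal pattern (using 1 − P(present | H) for each absent signal):
  malware delivery: 0.41 × (1 − 0.36) × 0.82 = 0.21517
  transactional receipt: 0.59 × (1 − 0.15) × 0.13 = 0.065195
The unnormalized weights sum to 0.28036.
P(malware delivery | evidence) ≈ 0.21517 / 0.28036 ≈ 0.767
P(transactional receipt | evidence) ≈ 0.065195 / 0.28036 ≈ 0.233
The largest is 0.767, so malware delivery is most probable.

malware delivery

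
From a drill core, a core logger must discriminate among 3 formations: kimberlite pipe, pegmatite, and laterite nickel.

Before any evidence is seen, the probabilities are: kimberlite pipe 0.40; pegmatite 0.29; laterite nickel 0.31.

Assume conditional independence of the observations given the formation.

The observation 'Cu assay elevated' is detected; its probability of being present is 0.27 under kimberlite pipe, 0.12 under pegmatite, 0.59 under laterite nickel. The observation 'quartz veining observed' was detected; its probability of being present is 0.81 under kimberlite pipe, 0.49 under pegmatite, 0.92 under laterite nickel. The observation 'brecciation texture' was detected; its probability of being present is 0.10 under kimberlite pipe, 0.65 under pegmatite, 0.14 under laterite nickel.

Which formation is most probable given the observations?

Multiply each prior by the joint likelihood of the evidence pattern:
  kimberlite pipe: 0.40 × 0.27 × 0.81 × 0.10 = 0.008748
  pegmatite: 0.29 × 0.12 × 0.49 × 0.65 = 0.011084
  laterite nickel: 0.31 × 0.59 × 0.92 × 0.14 = 0.023558
Normalizing constant Z = 0.008748 + 0.011084 + 0.023558 = 0.043389.
P(kimberlite pipe | evidence) ≈ 0.008748 / 0.043389 ≈ 0.202
P(pegmatite | evidence) ≈ 0.011084 / 0.043389 ≈ 0.255
P(laterite nickel | evidence) ≈ 0.023558 / 0.043389 ≈ 0.543
The largest is 0.543, so laterite nickel is most probable.

laterite nickel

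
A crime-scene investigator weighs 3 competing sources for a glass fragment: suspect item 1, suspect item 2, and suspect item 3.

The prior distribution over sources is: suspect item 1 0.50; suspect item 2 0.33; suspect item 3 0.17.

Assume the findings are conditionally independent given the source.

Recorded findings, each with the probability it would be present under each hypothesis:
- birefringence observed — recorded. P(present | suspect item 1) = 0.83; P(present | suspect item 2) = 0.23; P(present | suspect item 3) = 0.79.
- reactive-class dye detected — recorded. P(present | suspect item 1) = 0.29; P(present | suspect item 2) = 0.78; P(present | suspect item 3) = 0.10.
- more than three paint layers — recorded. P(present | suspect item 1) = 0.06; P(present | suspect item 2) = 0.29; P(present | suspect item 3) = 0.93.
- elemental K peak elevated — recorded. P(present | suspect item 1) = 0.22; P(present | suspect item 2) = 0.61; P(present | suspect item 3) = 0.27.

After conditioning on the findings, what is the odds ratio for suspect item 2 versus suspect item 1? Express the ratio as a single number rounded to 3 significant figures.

6.59

Unnormalized posterior weight (prior times the finding likelihoods) for each of the two hypotheses:
  suspect item 2: 0.33 × 0.23 × 0.78 × 0.29 × 0.61 = 0.010473
  suspect item 1: 0.50 × 0.83 × 0.29 × 0.06 × 0.22 = 0.0015886
Posterior odds = 0.010473 / 0.0015886 ≈ 6.59.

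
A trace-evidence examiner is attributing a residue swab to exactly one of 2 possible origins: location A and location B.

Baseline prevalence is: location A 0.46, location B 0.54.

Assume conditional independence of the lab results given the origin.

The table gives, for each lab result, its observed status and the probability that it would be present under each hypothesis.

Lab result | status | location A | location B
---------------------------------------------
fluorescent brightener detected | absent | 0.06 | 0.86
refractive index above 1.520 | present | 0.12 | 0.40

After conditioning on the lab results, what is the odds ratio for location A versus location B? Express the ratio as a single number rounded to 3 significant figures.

1.72

Unnormalized posterior weight (prior times the lab result likelihoods) for each of the two hypotheses (using 1 − P(present | H) for each absent lab result):
  location A: 0.46 × (1 − 0.06) × 0.12 = 0.051888
  location B: 0.54 × (1 − 0.86) × 0.40 = 0.03024
Odds(location A : location B) = 0.051888 / 0.03024 ≈ 1.72.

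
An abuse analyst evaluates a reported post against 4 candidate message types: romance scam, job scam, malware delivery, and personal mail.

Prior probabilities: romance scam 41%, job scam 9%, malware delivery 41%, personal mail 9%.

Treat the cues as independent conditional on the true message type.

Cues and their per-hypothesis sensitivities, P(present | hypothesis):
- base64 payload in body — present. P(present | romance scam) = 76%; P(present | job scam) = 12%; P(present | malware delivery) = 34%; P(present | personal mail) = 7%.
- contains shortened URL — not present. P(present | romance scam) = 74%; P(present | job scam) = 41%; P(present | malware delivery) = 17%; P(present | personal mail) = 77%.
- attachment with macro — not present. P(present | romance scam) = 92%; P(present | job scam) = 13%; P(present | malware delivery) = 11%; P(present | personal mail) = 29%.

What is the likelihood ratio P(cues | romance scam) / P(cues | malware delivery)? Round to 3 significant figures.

0.0629

Take the product of per-cue likelihoods under each hypothesis (using 1 − P(present | H) for each absent cue), then divide.
  romance scam: 0.76 × (1 − 0.74) × (1 − 0.92) = 0.015808
  malware delivery: 0.34 × (1 − 0.17) × (1 − 0.11) = 0.25116
Bayes factor = 0.015808 / 0.25116 ≈ 0.0629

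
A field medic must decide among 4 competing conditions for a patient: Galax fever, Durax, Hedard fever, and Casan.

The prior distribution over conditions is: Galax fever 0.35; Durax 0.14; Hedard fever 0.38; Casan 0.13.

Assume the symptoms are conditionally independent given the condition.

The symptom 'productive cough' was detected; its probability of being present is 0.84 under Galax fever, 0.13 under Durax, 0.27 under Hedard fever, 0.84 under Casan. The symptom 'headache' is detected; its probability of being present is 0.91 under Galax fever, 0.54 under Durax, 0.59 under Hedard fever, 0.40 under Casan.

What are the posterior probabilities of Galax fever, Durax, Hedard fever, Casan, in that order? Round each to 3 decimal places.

0.701, 0.026, 0.159, 0.114

For each hypothesis, the unnormalized posterior weight is prior × product of the symptom likelihoods:
  Galax fever: 0.35 × 0.84 × 0.91 = 0.26754
  Durax: 0.14 × 0.13 × 0.54 = 0.009828
  Hedard fever: 0.38 × 0.27 × 0.59 = 0.060534
  Casan: 0.13 × 0.84 × 0.40 = 0.04368
The unnormalized weights sum to 0.38158.
P(Galax fever | evidence) = 0.26754 / 0.38158 ≈ 0.701
P(Durax | evidence) = 0.009828 / 0.38158 ≈ 0.026
P(Hedard fever | evidence) = 0.060534 / 0.38158 ≈ 0.159
P(Casan | evidence) = 0.04368 / 0.38158 ≈ 0.114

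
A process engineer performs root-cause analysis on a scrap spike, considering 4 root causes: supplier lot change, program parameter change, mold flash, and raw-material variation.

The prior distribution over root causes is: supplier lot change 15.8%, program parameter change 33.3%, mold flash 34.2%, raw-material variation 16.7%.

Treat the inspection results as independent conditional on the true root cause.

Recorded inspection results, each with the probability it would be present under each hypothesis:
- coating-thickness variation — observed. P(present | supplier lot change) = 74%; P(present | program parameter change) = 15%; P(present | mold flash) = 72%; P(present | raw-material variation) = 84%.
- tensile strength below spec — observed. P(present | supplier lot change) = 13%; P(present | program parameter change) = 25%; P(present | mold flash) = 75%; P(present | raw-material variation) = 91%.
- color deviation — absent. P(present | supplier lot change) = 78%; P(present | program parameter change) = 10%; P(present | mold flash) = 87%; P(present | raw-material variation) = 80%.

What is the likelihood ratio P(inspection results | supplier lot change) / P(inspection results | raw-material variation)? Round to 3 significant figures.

Take the product of per-inspection result likelihoods under each hypothesis (using 1 − P(present | H) for each absent inspection result), then divide.
  supplier lot change: 0.74 × 0.13 × (1 − 0.78) = 0.021164
  raw-material variation: 0.84 × 0.91 × (1 − 0.80) = 0.15288
Bayes factor = 0.021164 / 0.15288 ≈ 0.138

0.138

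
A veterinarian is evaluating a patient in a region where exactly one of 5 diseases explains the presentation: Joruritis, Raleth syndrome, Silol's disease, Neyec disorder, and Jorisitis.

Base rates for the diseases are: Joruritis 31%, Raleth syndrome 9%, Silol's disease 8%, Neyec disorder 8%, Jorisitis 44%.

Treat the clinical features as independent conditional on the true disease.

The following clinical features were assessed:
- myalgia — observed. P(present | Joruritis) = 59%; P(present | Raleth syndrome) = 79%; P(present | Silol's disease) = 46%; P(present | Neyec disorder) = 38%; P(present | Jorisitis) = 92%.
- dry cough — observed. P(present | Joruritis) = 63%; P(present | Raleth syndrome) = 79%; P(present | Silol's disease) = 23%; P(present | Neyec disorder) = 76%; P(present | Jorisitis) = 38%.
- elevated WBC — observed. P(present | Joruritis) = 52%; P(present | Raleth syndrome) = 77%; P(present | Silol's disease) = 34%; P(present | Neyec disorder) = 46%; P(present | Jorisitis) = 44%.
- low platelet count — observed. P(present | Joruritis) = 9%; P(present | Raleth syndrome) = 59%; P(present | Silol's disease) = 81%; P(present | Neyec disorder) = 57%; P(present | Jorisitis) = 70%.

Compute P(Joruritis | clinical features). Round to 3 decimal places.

0.062

By Bayes' rule with conditional independence, the unnormalized weight for each hypothesis is prior × ∏ likelihoods:
  Joruritis: 0.31 × 0.59 × 0.63 × 0.52 × 0.09 = 0.0053926
  Raleth syndrome: 0.09 × 0.79 × 0.79 × 0.77 × 0.59 = 0.025518
  Silol's disease: 0.08 × 0.46 × 0.23 × 0.34 × 0.81 = 0.002331
  Neyec disorder: 0.08 × 0.38 × 0.76 × 0.46 × 0.57 = 0.0060579
  Jorisitis: 0.44 × 0.92 × 0.38 × 0.44 × 0.70 = 0.047378
The unnormalized weights sum to 0.086677.
P(Joruritis | evidence) = 0.0053926 / 0.086677 ≈ 0.062.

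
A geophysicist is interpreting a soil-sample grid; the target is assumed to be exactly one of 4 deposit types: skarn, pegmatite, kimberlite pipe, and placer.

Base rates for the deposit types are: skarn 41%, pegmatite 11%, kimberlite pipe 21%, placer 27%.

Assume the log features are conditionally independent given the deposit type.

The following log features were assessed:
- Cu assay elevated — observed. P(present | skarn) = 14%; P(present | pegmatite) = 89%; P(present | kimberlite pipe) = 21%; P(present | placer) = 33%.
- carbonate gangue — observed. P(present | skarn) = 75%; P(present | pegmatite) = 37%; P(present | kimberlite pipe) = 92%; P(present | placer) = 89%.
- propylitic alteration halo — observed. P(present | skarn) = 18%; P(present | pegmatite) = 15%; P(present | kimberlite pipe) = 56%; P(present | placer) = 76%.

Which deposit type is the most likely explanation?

placer

By Bayes' rule with conditional independence, the unnormalized weight for each hypothesis is prior × ∏ likelihoods:
  skarn: 0.41 × 0.14 × 0.75 × 0.18 = 0.007749
  pegmatite: 0.11 × 0.89 × 0.37 × 0.15 = 0.0054334
  kimberlite pipe: 0.21 × 0.21 × 0.92 × 0.56 = 0.02272
  placer: 0.27 × 0.33 × 0.89 × 0.76 = 0.060267
The unnormalized weights sum to 0.09617.
P(skarn | evidence) ≈ 0.007749 / 0.09617 ≈ 0.081
P(pegmatite | evidence) ≈ 0.0054334 / 0.09617 ≈ 0.056
P(kimberlite pipe | evidence) ≈ 0.02272 / 0.09617 ≈ 0.236
P(placer | evidence) ≈ 0.060267 / 0.09617 ≈ 0.627
The largest is 0.627, so placer is most probable.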